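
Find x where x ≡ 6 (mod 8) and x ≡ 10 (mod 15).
70

Using Chinese Remainder Theorem:
M = 8 × 15 = 120
M1 = 15, M2 = 8
y1 = 15^(-1) mod 8 = 7
y2 = 8^(-1) mod 15 = 2
x = (6×15×7 + 10×8×2) mod 120 = 70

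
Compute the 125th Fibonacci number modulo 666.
59

Matrix identity: Q^n = [[F_(n+1), F_n], [F_n, F_(n-1)]] with Q = [[1,1],[1,0]].
n = 125 = 1111101₂. Square-and-multiply, entries mod 666:
Q^1 = [[1,1],[1,0]]
Q^3 = (Q^1)²·Q = [[3,2],[2,1]]
Q^7 = (Q^3)²·Q = [[21,13],[13,8]]
Q^15 = (Q^7)²·Q = [[321,610],[610,377]]
Q^31 = (Q^15)²·Q = [[489,283],[283,206]]
Q^62 = (Q^31)² = [[196,215],[215,647]]
Q^125 = (Q^62)²·Q = [[152,59],[59,93]]
F_125 mod 666 = Q^125[0][1] = 59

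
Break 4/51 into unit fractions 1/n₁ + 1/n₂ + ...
1/13 + 1/663

Greedy algorithm:
4/51: ceiling(51/4) = 13, use 1/13
1/663: ceiling(663/1) = 663, use 1/663
Result: 4/51 = 1/13 + 1/663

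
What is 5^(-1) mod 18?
11

gcd(5, 18) = 1, so the inverse exists.
Extended Euclidean algorithm on (18, 5):
18 = 3 × 5 + 3  ⟹  3 = (1)·18 + (-3)·5
5 = 1 × 3 + 2  ⟹  2 = (-1)·18 + (4)·5
3 = 1 × 2 + 1  ⟹  1 = (2)·18 + (-7)·5
So (-7)·5 ≡ 1 (mod 18), i.e. 5^(-1) ≡ -7 ≡ 11 (mod 18).
Check: 5 × 11 = 55 ≡ 1 (mod 18)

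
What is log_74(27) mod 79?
51

Baby-step giant-step with step n = ⌈√79⌉ = 9.
Baby steps 74^j mod 79 (j:value) for j=0..8: 0:1, 1:74, 2:25, 3:33, 4:72, 5:35, 6:62, 7:6, 8:49.
Giant-step multiplier: 74^(-9) ≡ 74^(78-9) = 74^69 ≡ 69 (mod 79).
Giant steps γ_i = 27·69^i mod 79: γ_0=27, γ_1=46, γ_2=14, γ_3=18, γ_4=57, γ_5=62 (in table at j=6).
x = i·n + j = 5·9 + 6 = 51.
Check: 74^51 ≡ 27 (mod 79).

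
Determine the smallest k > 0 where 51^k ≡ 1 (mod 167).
166

167 is prime, so ord(51) divides φ(167) = 166.
Divisors of 166: 1, 2, 83, 166.
Repeated squaring: 51^1 ≡ 51, 51^2 ≡ 96, 51^4 ≡ 31, 51^8 ≡ 126, 51^16 ≡ 11, 51^32 ≡ 121, 51^64 ≡ 112, 51^128 ≡ 19 (mod 167).
Test 51^d mod 167 for each divisor d in increasing order:
51^1 ≡ 51
51^2 ≡ 96
51^83 = 51^64·51^16·51^2·51^1 ≡ 166
51^166 = 51^128·51^32·51^4·51^2 ≡ 1  ← first divisor giving 1
The order is 166.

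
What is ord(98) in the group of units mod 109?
108

109 is prime, so ord(98) divides φ(109) = 108.
Divisors of 108: 1, 2, 3, 4, 6, 9, 12, 18, 27, 36, 54, 108.
Repeated squaring: 98^1 ≡ 98, 98^2 ≡ 12, 98^4 ≡ 35, 98^8 ≡ 26, 98^16 ≡ 22, 98^32 ≡ 48, 98^64 ≡ 15 (mod 109).
Test 98^d mod 109 for each divisor d in increasing order:
98^1 ≡ 98
98^2 ≡ 12
98^3 = 98^2·98^1 ≡ 86
98^4 ≡ 35
98^6 = 98^4·98^2 ≡ 93
98^9 = 98^8·98^1 ≡ 41
98^12 = 98^8·98^4 ≡ 38
98^18 = 98^16·98^2 ≡ 46
98^27 = 98^16·98^8·98^2·98^1 ≡ 33
98^36 = 98^32·98^4 ≡ 45
98^54 = 98^32·98^16·98^4·98^2 ≡ 108
98^108 = 98^64·98^32·98^8·98^4 ≡ 1  ← first divisor giving 1
The order is 108.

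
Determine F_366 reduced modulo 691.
492

Matrix identity: Q^n = [[F_(n+1), F_n], [F_n, F_(n-1)]] with Q = [[1,1],[1,0]].
n = 366 = 101101110₂. Square-and-multiply, entries mod 691:
Q^1 = [[1,1],[1,0]]
Q^2 = (Q^1)² = [[2,1],[1,1]]
Q^5 = (Q^2)²·Q = [[8,5],[5,3]]
Q^11 = (Q^5)²·Q = [[144,89],[89,55]]
Q^22 = (Q^11)² = [[326,436],[436,581]]
Q^45 = (Q^22)²·Q = [[133,624],[624,200]]
Q^91 = (Q^45)²·Q = [[558,66],[66,492]]
Q^183 = (Q^91)²·Q = [[133,624],[624,200]]
Q^366 = (Q^183)² = [[66,492],[492,265]]
F_366 mod 691 = Q^366[0][1] = 492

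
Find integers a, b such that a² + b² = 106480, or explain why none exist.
Not possible

Factorization: 106480 = 2^4 × 5 × 11^3
By Fermat: n is sum of two squares iff every prime p ≡ 3 (mod 4) appears to even power.
Prime(s) ≡ 3 (mod 4) with odd exponent: [(11, 3)]
Therefore 106480 cannot be expressed as a² + b².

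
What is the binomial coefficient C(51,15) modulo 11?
8

Using Lucas' theorem:
Write n=51 and k=15 in base 11:
n in base 11: [4, 7]
k in base 11: [1, 4]
C(51,15) mod 11 = ∏ C(n_i, k_i) mod 11
Digit binomials (mod 11): C(4,1) = 4; C(7,4) = 35 ≡ 2
Product: 4 × 2 = 8 ≡ 8 (mod 11)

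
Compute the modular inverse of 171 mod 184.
99

gcd(171, 184) = 1, so the inverse exists.
Extended Euclidean algorithm on (184, 171):
184 = 1 × 171 + 13  ⟹  13 = (1)·184 + (-1)·171
171 = 13 × 13 + 2  ⟹  2 = (-13)·184 + (14)·171
13 = 6 × 2 + 1  ⟹  1 = (79)·184 + (-85)·171
So (-85)·171 ≡ 1 (mod 184), i.e. 171^(-1) ≡ -85 ≡ 99 (mod 184).
Check: 171 × 99 = 16929 ≡ 1 (mod 184)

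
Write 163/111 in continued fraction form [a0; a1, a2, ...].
[1; 2, 7, 2, 3]

Euclidean algorithm steps:
163 = 1 × 111 + 52
111 = 2 × 52 + 7
52 = 7 × 7 + 3
7 = 2 × 3 + 1
3 = 3 × 1 + 0
Continued fraction: [1; 2, 7, 2, 3]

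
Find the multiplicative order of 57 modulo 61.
15

61 is prime, so ord(57) divides φ(61) = 60.
Divisors of 60: 1, 2, 3, 4, 5, 6, 10, 12, 15, 20, 30, 60.
Repeated squaring: 57^1 ≡ 57, 57^2 ≡ 16, 57^4 ≡ 12, 57^8 ≡ 22, 57^16 ≡ 57, 57^32 ≡ 16 (mod 61).
Test 57^d mod 61 for each divisor d in increasing order:
57^1 ≡ 57
57^2 ≡ 16
57^3 = 57^2·57^1 ≡ 58
57^4 ≡ 12
57^5 = 57^4·57^1 ≡ 13
57^6 = 57^4·57^2 ≡ 9
57^10 = 57^8·57^2 ≡ 47
57^12 = 57^8·57^4 ≡ 20
57^15 = 57^8·57^4·57^2·57^1 ≡ 1  ← first divisor giving 1
The order is 15.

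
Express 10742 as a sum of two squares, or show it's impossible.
Not possible

Factorization: 10742 = 2 × 41 × 131
By Fermat: n is sum of two squares iff every prime p ≡ 3 (mod 4) appears to even power.
Prime(s) ≡ 3 (mod 4) with odd exponent: [(131, 1)]
Therefore 10742 cannot be expressed as a² + b².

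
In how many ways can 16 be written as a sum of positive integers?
231

p(n) counts ways to write n as a sum of positive integers (order ignored).
Euler's pentagonal recurrence: p(k) = p(k-1) + p(k-2) - p(k-5) - p(k-7) + p(k-12) + p(k-15) - ... (offsets j(3j∓1)/2, signs ++--, p(0)=1, p(<0)=0).
DP table for k = 0..15: p(0)=1, p(1)=1, p(2)=2, p(3)=3, p(4)=5, p(5)=7, p(6)=11, p(7)=15, p(8)=22, p(9)=30, p(10)=42, p(11)=56, p(12)=77, p(13)=101, p(14)=135, p(15)=176.
Final step: p(16) = p(15) + p(14) - p(11) - p(9) + p(4) + p(1)
= 176 + 135 - 56 - 30 + 5 + 1
= 231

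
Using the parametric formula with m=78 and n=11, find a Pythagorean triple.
(5963, 1716, 6205)

Euclid's formula: a = m² - n², b = 2mn, c = m² + n²
m = 78, n = 11
a = 78² - 11² = 6084 - 121 = 5963
b = 2 × 78 × 11 = 1716
c = 78² + 11² = 6084 + 121 = 6205
Verification: 5963² + 1716² = 35557369 + 2944656 = 38502025 = 6205² ✓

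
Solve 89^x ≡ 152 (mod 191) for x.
171

Baby-step giant-step with step n = ⌈√191⌉ = 14.
Baby steps 89^j mod 191 (j:value) for j=0..13: 0:1, 1:89, 2:90, 3:179, 4:78, 5:66, 6:144, 7:19, 8:163, 9:182, 10:154, 11:145, 12:108, 13:62.
Giant-step multiplier: 89^(-14) ≡ 89^(190-14) = 89^176 ≡ 100 (mod 191).
Giant steps γ_i = 152·100^i mod 191: γ_0=152, γ_1=111, γ_2=22, γ_3=99, γ_4=159, γ_5=47, γ_6=116, γ_7=140, γ_8=57, γ_9=161, γ_10=56, γ_11=61, γ_12=179 (in table at j=3).
x = i·n + j = 12·14 + 3 = 171.
Check: 89^171 ≡ 152 (mod 191).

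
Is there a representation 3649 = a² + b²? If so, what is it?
7² + 60² (a=7, b=60)

Factorization: 3649 = 41 × 89
By Fermat: n is sum of two squares iff every prime p ≡ 3 (mod 4) appears to even power.
All primes ≡ 3 (mod 4) appear to even power.
Search a = 0, 1, 2, … for 3649 - a² a perfect square: first hit at a = 7: 3649 - 49 = 3600 = 60².
3649 = 7² + 60² = 49 + 3600 ✓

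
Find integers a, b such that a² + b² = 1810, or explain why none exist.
17² + 39² (a=17, b=39)

Factorization: 1810 = 2 × 5 × 181
By Fermat: n is sum of two squares iff every prime p ≡ 3 (mod 4) appears to even power.
All primes ≡ 3 (mod 4) appear to even power.
Search a = 0, 1, 2, … for 1810 - a² a perfect square: first hit at a = 17: 1810 - 289 = 1521 = 39².
1810 = 17² + 39² = 289 + 1521 ✓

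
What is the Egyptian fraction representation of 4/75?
1/19 + 1/1425

Greedy algorithm:
4/75: ceiling(75/4) = 19, use 1/19
1/1425: ceiling(1425/1) = 1425, use 1/1425
Result: 4/75 = 1/19 + 1/1425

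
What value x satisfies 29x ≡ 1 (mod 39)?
35

gcd(29, 39) = 1, so the inverse exists.
Extended Euclidean algorithm on (39, 29):
39 = 1 × 29 + 10  ⟹  10 = (1)·39 + (-1)·29
29 = 2 × 10 + 9  ⟹  9 = (-2)·39 + (3)·29
10 = 1 × 9 + 1  ⟹  1 = (3)·39 + (-4)·29
So (-4)·29 ≡ 1 (mod 39), i.e. 29^(-1) ≡ -4 ≡ 35 (mod 39).
Check: 29 × 35 = 1015 ≡ 1 (mod 39)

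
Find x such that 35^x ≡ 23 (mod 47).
35

Baby-step giant-step with step n = ⌈√47⌉ = 7.
Baby steps 35^j mod 47 (j:value) for j=0..6: 0:1, 1:35, 2:3, 3:11, 4:9, 5:33, 6:27.
Giant-step multiplier: 35^(-7) ≡ 35^(46-7) = 35^39 ≡ 19 (mod 47).
Giant steps γ_i = 23·19^i mod 47: γ_0=23, γ_1=14, γ_2=31, γ_3=25, γ_4=5, γ_5=1 (in table at j=0).
x = i·n + j = 5·7 + 0 = 35.
Check: 35^35 ≡ 23 (mod 47).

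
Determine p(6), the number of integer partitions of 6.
11

p(n) counts ways to write n as a sum of positive integers (order ignored).
Examples: 6; 5 + 1; 4 + 2; 4 + 1 + 1; 3 + 3; ... (11 total)
p(6) = 11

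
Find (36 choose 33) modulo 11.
1

Using Lucas' theorem:
Write n=36 and k=33 in base 11:
n in base 11: [3, 3]
k in base 11: [3, 0]
C(36,33) mod 11 = ∏ C(n_i, k_i) mod 11
Digit binomials (mod 11): C(3,3) = 1; C(3,0) = 1
Product: 1 × 1 = 1 ≡ 1 (mod 11)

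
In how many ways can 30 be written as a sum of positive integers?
5604

p(n) counts ways to write n as a sum of positive integers (order ignored).
Euler's pentagonal recurrence: p(k) = p(k-1) + p(k-2) - p(k-5) - p(k-7) + p(k-12) + p(k-15) - ... (offsets j(3j∓1)/2, signs ++--, p(0)=1, p(<0)=0).
DP table for k = 0..29: p(0)=1, p(1)=1, p(2)=2, p(3)=3, p(4)=5, p(5)=7, p(6)=11, p(7)=15, p(8)=22, p(9)=30, p(10)=42, p(11)=56, p(12)=77, p(13)=101, p(14)=135, p(15)=176, p(16)=231, p(17)=297, p(18)=385, p(19)=490, p(20)=627, p(21)=792, p(22)=1002, p(23)=1255, p(24)=1575, p(25)=1958, p(26)=2436, p(27)=3010, p(28)=3718, p(29)=4565.
Final step: p(30) = p(29) + p(28) - p(25) - p(23) + p(18) + p(15) - p(8) - p(4)
= 4565 + 3718 - 1958 - 1255 + 385 + 176 - 22 - 5
= 5604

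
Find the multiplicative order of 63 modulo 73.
8

73 is prime, so ord(63) divides φ(73) = 72.
Divisors of 72: 1, 2, 3, 4, 6, 8, 9, 12, 18, 24, 36, 72.
Repeated squaring: 63^1 ≡ 63, 63^2 ≡ 27, 63^4 ≡ 72, 63^8 ≡ 1, 63^16 ≡ 1, 63^32 ≡ 1, 63^64 ≡ 1 (mod 73).
Test 63^d mod 73 for each divisor d in increasing order:
63^1 ≡ 63
63^2 ≡ 27
63^3 = 63^2·63^1 ≡ 22
63^4 ≡ 72
63^6 = 63^4·63^2 ≡ 46
63^8 ≡ 1  ← first divisor giving 1
The order is 8.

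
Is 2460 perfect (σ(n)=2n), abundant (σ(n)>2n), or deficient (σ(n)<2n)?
abundant

Proper divisors of 2460: sum = 1 + 2 + 3 + 4 + 5 + 6 + 10 + 12 + ... + 492 + 615 + 820 + 1230 (23 divisors) = 4596
Since 4596 > 2460, 2460 is abundant.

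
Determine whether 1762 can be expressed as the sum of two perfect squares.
9² + 41² (a=9, b=41)

Factorization: 1762 = 2 × 881
By Fermat: n is sum of two squares iff every prime p ≡ 3 (mod 4) appears to even power.
All primes ≡ 3 (mod 4) appear to even power.
Search a = 0, 1, 2, … for 1762 - a² a perfect square: first hit at a = 9: 1762 - 81 = 1681 = 41².
1762 = 9² + 41² = 81 + 1681 ✓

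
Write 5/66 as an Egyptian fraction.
1/14 + 1/231

Greedy algorithm:
5/66: ceiling(66/5) = 14, use 1/14
1/231: ceiling(231/1) = 231, use 1/231
Result: 5/66 = 1/14 + 1/231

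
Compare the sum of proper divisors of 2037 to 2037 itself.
deficient

Proper divisors of 2037: sum = 1 + 3 + 7 + 21 + 97 + 291 + 679 = 1099
Since 1099 < 2037, 2037 is deficient.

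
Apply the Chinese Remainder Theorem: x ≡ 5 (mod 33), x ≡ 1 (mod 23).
599

Using Chinese Remainder Theorem:
M = 33 × 23 = 759
M1 = 23, M2 = 33
y1 = 23^(-1) mod 33 = 23
y2 = 33^(-1) mod 23 = 7
x = (5×23×23 + 1×33×7) mod 759 = 599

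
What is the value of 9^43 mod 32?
25

Repeated squaring. Binary of 43 = 101011.
9^1 ≡ 9 (mod 32); 9^2 ≡ 17 (mod 32); 9^4 ≡ 1 (mod 32); 9^8 ≡ 1 (mod 32); 9^16 ≡ 1 (mod 32); 9^32 ≡ 1 (mod 32)
9^43 = 9^1 × 9^2 × 9^8 × 9^32 ≡ 25 (mod 32)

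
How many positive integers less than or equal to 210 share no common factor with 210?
48

210 = 2 × 3 × 5 × 7
φ(n) = n × ∏(1 - 1/p) for each prime p dividing n
φ(210) = 210 × (1 - 1/2) × (1 - 1/3) × (1 - 1/5) × (1 - 1/7) = 48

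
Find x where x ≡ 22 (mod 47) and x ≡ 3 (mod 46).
1291

Using Chinese Remainder Theorem:
M = 47 × 46 = 2162
M1 = 46, M2 = 47
y1 = 46^(-1) mod 47 = 46
y2 = 47^(-1) mod 46 = 1
x = (22×46×46 + 3×47×1) mod 2162 = 1291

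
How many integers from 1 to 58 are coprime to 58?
28

58 = 2 × 29
φ(n) = n × ∏(1 - 1/p) for each prime p dividing n
φ(58) = 58 × (1 - 1/2) × (1 - 1/29) = 28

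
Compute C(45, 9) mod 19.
0

Using Lucas' theorem:
Write n=45 and k=9 in base 19:
n in base 19: [2, 7]
k in base 19: [0, 9]
C(45,9) mod 19 = ∏ C(n_i, k_i) mod 19
Digit binomials (mod 19): C(2,0) = 1; C(7,9) = 0 (k_i > n_i)
Product: 1 × 0 = 0 ≡ 0 (mod 19)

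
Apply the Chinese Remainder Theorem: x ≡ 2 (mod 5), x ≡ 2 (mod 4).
2

Using Chinese Remainder Theorem:
M = 5 × 4 = 20
M1 = 4, M2 = 5
y1 = 4^(-1) mod 5 = 4
y2 = 5^(-1) mod 4 = 1
x = (2×4×4 + 2×5×1) mod 20 = 2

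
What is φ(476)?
192

476 = 2^2 × 7 × 17
φ(n) = n × ∏(1 - 1/p) for each prime p dividing n
φ(476) = 476 × (1 - 1/2) × (1 - 1/7) × (1 - 1/17) = 192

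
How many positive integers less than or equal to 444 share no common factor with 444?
144

444 = 2^2 × 3 × 37
φ(n) = n × ∏(1 - 1/p) for each prime p dividing n
φ(444) = 444 × (1 - 1/2) × (1 - 1/3) × (1 - 1/37) = 144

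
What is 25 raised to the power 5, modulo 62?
5

Repeated squaring. Binary of 5 = 101.
25^1 ≡ 25 (mod 62); 25^2 ≡ 5 (mod 62); 25^4 ≡ 25 (mod 62)
25^5 = 25^1 × 25^4 ≡ 5 (mod 62)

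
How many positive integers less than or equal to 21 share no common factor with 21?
12

21 = 3 × 7
φ(n) = n × ∏(1 - 1/p) for each prime p dividing n
φ(21) = 21 × (1 - 1/3) × (1 - 1/7) = 12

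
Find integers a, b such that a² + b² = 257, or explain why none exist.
1² + 16² (a=1, b=16)

Factorization: 257 = 257
By Fermat: n is sum of two squares iff every prime p ≡ 3 (mod 4) appears to even power.
All primes ≡ 3 (mod 4) appear to even power.
Search a = 0, 1, 2, … for 257 - a² a perfect square: first hit at a = 1: 257 - 1 = 256 = 16².
257 = 1² + 16² = 1 + 256 ✓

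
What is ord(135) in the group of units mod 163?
27

163 is prime, so ord(135) divides φ(163) = 162.
Divisors of 162: 1, 2, 3, 6, 9, 18, 27, 54, 81, 162.
Repeated squaring: 135^1 ≡ 135, 135^2 ≡ 132, 135^4 ≡ 146, 135^8 ≡ 126, 135^16 ≡ 65, 135^32 ≡ 150, 135^64 ≡ 6, 135^128 ≡ 36 (mod 163).
Test 135^d mod 163 for each divisor d in increasing order:
135^1 ≡ 135
135^2 ≡ 132
135^3 = 135^2·135^1 ≡ 53
135^6 = 135^4·135^2 ≡ 38
135^9 = 135^8·135^1 ≡ 58
135^18 = 135^16·135^2 ≡ 104
135^27 = 135^16·135^8·135^2·135^1 ≡ 1  ← first divisor giving 1
The order is 27.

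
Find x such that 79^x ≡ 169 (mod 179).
134

Baby-step giant-step with step n = ⌈√179⌉ = 14.
Baby steps 79^j mod 179 (j:value) for j=0..13: 0:1, 1:79, 2:155, 3:73, 4:39, 5:38, 6:138, 7:162, 8:89, 9:50, 10:12, 11:53, 12:70, 13:160.
Giant-step multiplier: 79^(-14) ≡ 79^(178-14) = 79^164 ≡ 83 (mod 179).
Giant steps γ_i = 169·83^i mod 179: γ_0=169, γ_1=65, γ_2=25, γ_3=106, γ_4=27, γ_5=93, γ_6=22, γ_7=36, γ_8=124, γ_9=89 (in table at j=8).
x = i·n + j = 9·14 + 8 = 134.
Check: 79^134 ≡ 169 (mod 179).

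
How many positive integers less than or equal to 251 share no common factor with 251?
250

251 = 251
φ(n) = n × ∏(1 - 1/p) for each prime p dividing n
φ(251) = 251 × (1 - 1/251) = 250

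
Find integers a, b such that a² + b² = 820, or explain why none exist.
6² + 28² (a=6, b=28)

Factorization: 820 = 2^2 × 5 × 41
By Fermat: n is sum of two squares iff every prime p ≡ 3 (mod 4) appears to even power.
All primes ≡ 3 (mod 4) appear to even power.
Search a = 0, 1, 2, … for 820 - a² a perfect square: first hit at a = 6: 820 - 36 = 784 = 28².
820 = 6² + 28² = 36 + 784 ✓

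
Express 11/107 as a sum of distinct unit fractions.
1/10 + 1/357 + 1/381990

Greedy algorithm:
11/107: ceiling(107/11) = 10, use 1/10
3/1070: ceiling(1070/3) = 357, use 1/357
1/381990: ceiling(381990/1) = 381990, use 1/381990
Result: 11/107 = 1/10 + 1/357 + 1/381990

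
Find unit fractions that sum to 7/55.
1/8 + 1/440

Greedy algorithm:
7/55: ceiling(55/7) = 8, use 1/8
1/440: ceiling(440/1) = 440, use 1/440
Result: 7/55 = 1/8 + 1/440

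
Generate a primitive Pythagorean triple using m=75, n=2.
(5621, 300, 5629)

Euclid's formula: a = m² - n², b = 2mn, c = m² + n²
m = 75, n = 2
a = 75² - 2² = 5625 - 4 = 5621
b = 2 × 75 × 2 = 300
c = 75² + 2² = 5625 + 4 = 5629
Verification: 5621² + 300² = 31595641 + 90000 = 31685641 = 5629² ✓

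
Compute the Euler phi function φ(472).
232

472 = 2^3 × 59
φ(n) = n × ∏(1 - 1/p) for each prime p dividing n
φ(472) = 472 × (1 - 1/2) × (1 - 1/59) = 232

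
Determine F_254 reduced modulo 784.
265

Matrix identity: Q^n = [[F_(n+1), F_n], [F_n, F_(n-1)]] with Q = [[1,1],[1,0]].
n = 254 = 11111110₂. Square-and-multiply, entries mod 784:
Q^1 = [[1,1],[1,0]]
Q^3 = (Q^1)²·Q = [[3,2],[2,1]]
Q^7 = (Q^3)²·Q = [[21,13],[13,8]]
Q^15 = (Q^7)²·Q = [[203,610],[610,377]]
Q^31 = (Q^15)²·Q = [[357,141],[141,216]]
Q^63 = (Q^31)²·Q = [[763,722],[722,41]]
Q^127 = (Q^63)²·Q = [[693,365],[365,328]]
Q^254 = (Q^127)² = [[386,265],[265,121]]
F_254 mod 784 = Q^254[0][1] = 265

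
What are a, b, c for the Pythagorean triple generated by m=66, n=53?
(1547, 6996, 7165)

Euclid's formula: a = m² - n², b = 2mn, c = m² + n²
m = 66, n = 53
a = 66² - 53² = 4356 - 2809 = 1547
b = 2 × 66 × 53 = 6996
c = 66² + 53² = 4356 + 2809 = 7165
Verification: 1547² + 6996² = 2393209 + 48944016 = 51337225 = 7165² ✓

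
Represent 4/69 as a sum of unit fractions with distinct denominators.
1/18 + 1/414

Greedy algorithm:
4/69: ceiling(69/4) = 18, use 1/18
1/414: ceiling(414/1) = 414, use 1/414
Result: 4/69 = 1/18 + 1/414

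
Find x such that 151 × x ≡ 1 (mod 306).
229

gcd(151, 306) = 1, so the inverse exists.
Extended Euclidean algorithm on (306, 151):
306 = 2 × 151 + 4  ⟹  4 = (1)·306 + (-2)·151
151 = 37 × 4 + 3  ⟹  3 = (-37)·306 + (75)·151
4 = 1 × 3 + 1  ⟹  1 = (38)·306 + (-77)·151
So (-77)·151 ≡ 1 (mod 306), i.e. 151^(-1) ≡ -77 ≡ 229 (mod 306).
Check: 151 × 229 = 34579 ≡ 1 (mod 306)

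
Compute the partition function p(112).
761002156

p(n) counts ways to write n as a sum of positive integers (order ignored).
Euler's pentagonal recurrence: p(k) = p(k-1) + p(k-2) - p(k-5) - p(k-7) + p(k-12) + p(k-15) - ... (offsets j(3j∓1)/2, signs ++--, p(0)=1, p(<0)=0).
DP table for k = 0..111: p(0)=1, p(1)=1, p(2)=2, p(3)=3, p(4)=5, p(5)=7, p(6)=11, p(7)=15, p(8)=22, p(9)=30, p(10)=42, p(11)=56, p(12)=77, p(13)=101, p(14)=135, p(15)=176, p(16)=231, p(17)=297, p(18)=385, p(19)=490, p(20)=627, p(21)=792, p(22)=1002, p(23)=1255, p(24)=1575, p(25)=1958, p(26)=2436, p(27)=3010, p(28)=3718, p(29)=4565, p(30)=5604, p(31)=6842, p(32)=8349, p(33)=10143, p(34)=12310, p(35)=14883, p(36)=17977, p(37)=21637, p(38)=26015, p(39)=31185, p(40)=37338, p(41)=44583, p(42)=53174, p(43)=63261, p(44)=75175, p(45)=89134, p(46)=105558, p(47)=124754, p(48)=147273, p(49)=173525, p(50)=204226, p(51)=239943, p(52)=281589, p(53)=329931, p(54)=386155, p(55)=451276, p(56)=526823, p(57)=614154, p(58)=715220, p(59)=831820, p(60)=966467, p(61)=1121505, p(62)=1300156, p(63)=1505499, p(64)=1741630, p(65)=2012558, p(66)=2323520, p(67)=2679689, p(68)=3087735, p(69)=3554345, p(70)=4087968, p(71)=4697205, p(72)=5392783, p(73)=6185689, p(74)=7089500, p(75)=8118264, p(76)=9289091, p(77)=10619863, p(78)=12132164, p(79)=13848650, p(80)=15796476, p(81)=18004327, p(82)=20506255, p(83)=23338469, p(84)=26543660, p(85)=30167357, p(86)=34262962, p(87)=38887673, p(88)=44108109, p(89)=49995925, p(90)=56634173, p(91)=64112359, p(92)=72533807, p(93)=82010177, p(94)=92669720, p(95)=104651419, p(96)=118114304, p(97)=133230930, p(98)=150198136, p(99)=169229875, p(100)=190569292, p(101)=214481126, p(102)=241265379, p(103)=271248950, p(104)=304801365, p(105)=342325709, p(106)=384276336, p(107)=431149389, p(108)=483502844, p(109)=541946240, p(110)=607163746, p(111)=679903203.
Final step: p(112) = p(111) + p(110) - p(107) - p(105) + p(100) + p(97) - p(90) - p(86) + p(77) + p(72) - p(61) - p(55) + p(42) + p(35) - p(20) - p(12)
= 679903203 + 607163746 - 431149389 - 342325709 + 190569292 + 133230930 - 56634173 - 34262962 + 10619863 + 5392783 - 1121505 - 451276 + 53174 + 14883 - 627 - 77
= 761002156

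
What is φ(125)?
100

125 = 5^3
φ(n) = n × ∏(1 - 1/p) for each prime p dividing n
φ(125) = 125 × (1 - 1/5) = 100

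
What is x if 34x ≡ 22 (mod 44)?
x ≡ 11 (mod 22)

gcd(34, 44) = 2, which divides 22, so solutions exist.
Divide through by 2: 17x ≡ 11 (mod 22).
Find 17^(-1) mod 22 by the extended Euclidean algorithm:
22 = 1 × 17 + 5  ⟹  5 = (1)·22 + (-1)·17
17 = 3 × 5 + 2  ⟹  2 = (-3)·22 + (4)·17
5 = 2 × 2 + 1  ⟹  1 = (7)·22 + (-9)·17
So (-9)·17 ≡ 1 (mod 22), i.e. 17^(-1) ≡ -9 ≡ 13 (mod 22).
x ≡ 13 × 11 = 143 ≡ 11 (mod 22).
Check: 34 × 11 = 374 ≡ 22 (mod 44).
x ≡ 11 (mod 22), giving 2 solutions mod 44.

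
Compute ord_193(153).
192

193 is prime, so ord(153) divides φ(193) = 192.
Divisors of 192: 1, 2, 3, 4, 6, 8, 12, 16, 24, 32, 48, 64, 96, 192.
Repeated squaring: 153^1 ≡ 153, 153^2 ≡ 56, 153^4 ≡ 48, 153^8 ≡ 181, 153^16 ≡ 144, 153^32 ≡ 85, 153^64 ≡ 84, 153^128 ≡ 108 (mod 193).
Test 153^d mod 193 for each divisor d in increasing order:
153^1 ≡ 153
153^2 ≡ 56
153^3 = 153^2·153^1 ≡ 76
153^4 ≡ 48
153^6 = 153^4·153^2 ≡ 179
153^8 ≡ 181
153^12 = 153^8·153^4 ≡ 3
153^16 ≡ 144
153^24 = 153^16·153^8 ≡ 9
153^32 ≡ 85
153^48 = 153^32·153^16 ≡ 81
153^64 ≡ 84
153^96 = 153^64·153^32 ≡ 192
153^192 = 153^128·153^64 ≡ 1  ← first divisor giving 1
The order is 192.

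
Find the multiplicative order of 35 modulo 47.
46

47 is prime, so ord(35) divides φ(47) = 46.
Divisors of 46: 1, 2, 23, 46.
Repeated squaring: 35^1 ≡ 35, 35^2 ≡ 3, 35^4 ≡ 9, 35^8 ≡ 34, 35^16 ≡ 28, 35^32 ≡ 32 (mod 47).
Test 35^d mod 47 for each divisor d in increasing order:
35^1 ≡ 35
35^2 ≡ 3
35^23 = 35^16·35^4·35^2·35^1 ≡ 46
35^46 = 35^32·35^8·35^4·35^2 ≡ 1  ← first divisor giving 1
The order is 46.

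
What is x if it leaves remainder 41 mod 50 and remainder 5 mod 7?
341

Using Chinese Remainder Theorem:
M = 50 × 7 = 350
M1 = 7, M2 = 50
y1 = 7^(-1) mod 50 = 43
y2 = 50^(-1) mod 7 = 1
x = (41×7×43 + 5×50×1) mod 350 = 341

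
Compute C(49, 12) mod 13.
0

Using Lucas' theorem:
Write n=49 and k=12 in base 13:
n in base 13: [3, 10]
k in base 13: [0, 12]
C(49,12) mod 13 = ∏ C(n_i, k_i) mod 13
Digit binomials (mod 13): C(3,0) = 1; C(10,12) = 0 (k_i > n_i)
Product: 1 × 0 = 0 ≡ 0 (mod 13)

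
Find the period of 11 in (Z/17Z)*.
16

17 is prime, so ord(11) divides φ(17) = 16.
Divisors of 16: 1, 2, 4, 8, 16.
Repeated squaring: 11^1 ≡ 11, 11^2 ≡ 2, 11^4 ≡ 4, 11^8 ≡ 16, 11^16 ≡ 1 (mod 17).
Test 11^d mod 17 for each divisor d in increasing order:
11^1 ≡ 11
11^2 ≡ 2
11^4 ≡ 4
11^8 ≡ 16
11^16 ≡ 1  ← first divisor giving 1
The order is 16.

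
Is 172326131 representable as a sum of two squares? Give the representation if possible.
Not possible

Factorization: 172326131 = 37 × 167^3
By Fermat: n is sum of two squares iff every prime p ≡ 3 (mod 4) appears to even power.
Prime(s) ≡ 3 (mod 4) with odd exponent: [(167, 3)]
Therefore 172326131 cannot be expressed as a² + b².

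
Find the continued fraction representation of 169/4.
[42; 4]

Euclidean algorithm steps:
169 = 42 × 4 + 1
4 = 4 × 1 + 0
Continued fraction: [42; 4]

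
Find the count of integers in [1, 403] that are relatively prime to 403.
360

403 = 13 × 31
φ(n) = n × ∏(1 - 1/p) for each prime p dividing n
φ(403) = 403 × (1 - 1/13) × (1 - 1/31) = 360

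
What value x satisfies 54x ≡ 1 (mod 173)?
157

gcd(54, 173) = 1, so the inverse exists.
Extended Euclidean algorithm on (173, 54):
173 = 3 × 54 + 11  ⟹  11 = (1)·173 + (-3)·54
54 = 4 × 11 + 10  ⟹  10 = (-4)·173 + (13)·54
11 = 1 × 10 + 1  ⟹  1 = (5)·173 + (-16)·54
So (-16)·54 ≡ 1 (mod 173), i.e. 54^(-1) ≡ -16 ≡ 157 (mod 173).
Check: 54 × 157 = 8478 ≡ 1 (mod 173)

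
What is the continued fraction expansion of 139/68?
[2; 22, 1, 2]

Euclidean algorithm steps:
139 = 2 × 68 + 3
68 = 22 × 3 + 2
3 = 1 × 2 + 1
2 = 2 × 1 + 0
Continued fraction: [2; 22, 1, 2]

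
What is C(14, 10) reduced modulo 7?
0

Using Lucas' theorem:
Write n=14 and k=10 in base 7:
n in base 7: [2, 0]
k in base 7: [1, 3]
C(14,10) mod 7 = ∏ C(n_i, k_i) mod 7
Digit binomials (mod 7): C(2,1) = 2; C(0,3) = 0 (k_i > n_i)
Product: 2 × 0 = 0 ≡ 0 (mod 7)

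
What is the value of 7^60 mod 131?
84

Repeated squaring. Binary of 60 = 111100.
7^1 ≡ 7 (mod 131); 7^2 ≡ 49 (mod 131); 7^4 ≡ 43 (mod 131); 7^8 ≡ 15 (mod 131); 7^16 ≡ 94 (mod 131); 7^32 ≡ 59 (mod 131)
7^60 = 7^4 × 7^8 × 7^16 × 7^32 ≡ 84 (mod 131)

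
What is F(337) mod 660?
277

Matrix identity: Q^n = [[F_(n+1), F_n], [F_n, F_(n-1)]] with Q = [[1,1],[1,0]].
n = 337 = 101010001₂. Square-and-multiply, entries mod 660:
Q^1 = [[1,1],[1,0]]
Q^2 = (Q^1)² = [[2,1],[1,1]]
Q^5 = (Q^2)²·Q = [[8,5],[5,3]]
Q^10 = (Q^5)² = [[89,55],[55,34]]
Q^21 = (Q^10)²·Q = [[551,386],[386,165]]
Q^42 = (Q^21)² = [[497,496],[496,1]]
Q^84 = (Q^42)² = [[5,168],[168,497]]
Q^168 = (Q^84)² = [[529,516],[516,13]]
Q^337 = (Q^168)²·Q = [[109,277],[277,492]]
F_337 mod 660 = Q^337[0][1] = 277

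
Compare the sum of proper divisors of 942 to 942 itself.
abundant

Proper divisors of 942: sum = 1 + 2 + 3 + 6 + 157 + 314 + 471 = 954
Since 954 > 942, 942 is abundant.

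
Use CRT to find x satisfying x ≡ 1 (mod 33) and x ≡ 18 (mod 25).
793

Using Chinese Remainder Theorem:
M = 33 × 25 = 825
M1 = 25, M2 = 33
y1 = 25^(-1) mod 33 = 4
y2 = 33^(-1) mod 25 = 22
x = (1×25×4 + 18×33×22) mod 825 = 793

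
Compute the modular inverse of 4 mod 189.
142

gcd(4, 189) = 1, so the inverse exists.
Extended Euclidean algorithm on (189, 4):
189 = 47 × 4 + 1  ⟹  1 = (1)·189 + (-47)·4
So (-47)·4 ≡ 1 (mod 189), i.e. 4^(-1) ≡ -47 ≡ 142 (mod 189).
Check: 4 × 142 = 568 ≡ 1 (mod 189)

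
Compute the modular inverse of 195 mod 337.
159

gcd(195, 337) = 1, so the inverse exists.
Extended Euclidean algorithm on (337, 195):
337 = 1 × 195 + 142  ⟹  142 = (1)·337 + (-1)·195
195 = 1 × 142 + 53  ⟹  53 = (-1)·337 + (2)·195
142 = 2 × 53 + 36  ⟹  36 = (3)·337 + (-5)·195
53 = 1 × 36 + 17  ⟹  17 = (-4)·337 + (7)·195
36 = 2 × 17 + 2  ⟹  2 = (11)·337 + (-19)·195
17 = 8 × 2 + 1  ⟹  1 = (-92)·337 + (159)·195
So (159)·195 ≡ 1 (mod 337), i.e. 195^(-1) ≡ 159 (mod 337).
Check: 195 × 159 = 31005 ≡ 1 (mod 337)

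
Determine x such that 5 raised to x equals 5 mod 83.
1

Baby-step giant-step with step n = ⌈√83⌉ = 10.
Baby steps 5^j mod 83 (j:value) for j=0..9: 0:1, 1:5, 2:25, 3:42, 4:44, 5:54, 6:21, 7:22, 8:27, 9:52.
h = 5 is already in the table at j=1, so x = 1.
Check: 5^1 ≡ 5 (mod 83).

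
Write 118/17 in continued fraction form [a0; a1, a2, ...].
[6; 1, 16]

Euclidean algorithm steps:
118 = 6 × 17 + 16
17 = 1 × 16 + 1
16 = 16 × 1 + 0
Continued fraction: [6; 1, 16]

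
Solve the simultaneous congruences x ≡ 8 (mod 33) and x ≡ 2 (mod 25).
602

Using Chinese Remainder Theorem:
M = 33 × 25 = 825
M1 = 25, M2 = 33
y1 = 25^(-1) mod 33 = 4
y2 = 33^(-1) mod 25 = 22
x = (8×25×4 + 2×33×22) mod 825 = 602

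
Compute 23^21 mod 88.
23

Repeated squaring. Binary of 21 = 10101.
23^1 ≡ 23 (mod 88); 23^2 ≡ 1 (mod 88); 23^4 ≡ 1 (mod 88); 23^8 ≡ 1 (mod 88); 23^16 ≡ 1 (mod 88)
23^21 = 23^1 × 23^4 × 23^16 ≡ 23 (mod 88)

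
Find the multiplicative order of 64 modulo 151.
5

151 is prime, so ord(64) divides φ(151) = 150.
Divisors of 150: 1, 2, 3, 5, 6, 10, 15, 25, 30, 50, 75, 150.
Repeated squaring: 64^1 ≡ 64, 64^2 ≡ 19, 64^4 ≡ 59, 64^8 ≡ 8, 64^16 ≡ 64, 64^32 ≡ 19, 64^64 ≡ 59, 64^128 ≡ 8 (mod 151).
Test 64^d mod 151 for each divisor d in increasing order:
64^1 ≡ 64
64^2 ≡ 19
64^3 = 64^2·64^1 ≡ 8
64^5 = 64^4·64^1 ≡ 1  ← first divisor giving 1
The order is 5.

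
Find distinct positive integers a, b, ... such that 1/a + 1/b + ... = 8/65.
1/9 + 1/84 + 1/16380

Greedy algorithm:
8/65: ceiling(65/8) = 9, use 1/9
7/585: ceiling(585/7) = 84, use 1/84
1/16380: ceiling(16380/1) = 16380, use 1/16380
Result: 8/65 = 1/9 + 1/84 + 1/16380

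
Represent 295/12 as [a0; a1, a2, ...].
[24; 1, 1, 2, 2]

Euclidean algorithm steps:
295 = 24 × 12 + 7
12 = 1 × 7 + 5
7 = 1 × 5 + 2
5 = 2 × 2 + 1
2 = 2 × 1 + 0
Continued fraction: [24; 1, 1, 2, 2]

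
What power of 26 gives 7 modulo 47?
36

Baby-step giant-step with step n = ⌈√47⌉ = 7.
Baby steps 26^j mod 47 (j:value) for j=0..6: 0:1, 1:26, 2:18, 3:45, 4:42, 5:11, 6:4.
Giant-step multiplier: 26^(-7) ≡ 26^(46-7) = 26^39 ≡ 33 (mod 47).
Giant steps γ_i = 7·33^i mod 47: γ_0=7, γ_1=43, γ_2=9, γ_3=15, γ_4=25, γ_5=26 (in table at j=1).
x = i·n + j = 5·7 + 1 = 36.
Check: 26^36 ≡ 7 (mod 47).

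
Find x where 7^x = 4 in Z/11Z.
6

Baby-step giant-step with step n = ⌈√11⌉ = 4.
Baby steps 7^j mod 11 (j:value) for j=0..3: 0:1, 1:7, 2:5, 3:2.
Giant-step multiplier: 7^(-4) ≡ 7^(10-4) = 7^6 ≡ 4 (mod 11).
Giant steps γ_i = 4·4^i mod 11: γ_0=4, γ_1=5 (in table at j=2).
x = i·n + j = 1·4 + 2 = 6.
Check: 7^6 ≡ 4 (mod 11).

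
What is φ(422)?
210

422 = 2 × 211
φ(n) = n × ∏(1 - 1/p) for each prime p dividing n
φ(422) = 422 × (1 - 1/2) × (1 - 1/211) = 210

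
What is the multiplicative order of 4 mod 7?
3

7 is prime, so ord(4) divides φ(7) = 6.
Divisors of 6: 1, 2, 3, 6.
Repeated squaring: 4^1 ≡ 4, 4^2 ≡ 2, 4^4 ≡ 4 (mod 7).
Test 4^d mod 7 for each divisor d in increasing order:
4^1 ≡ 4
4^2 ≡ 2
4^3 = 4^2·4^1 ≡ 1  ← first divisor giving 1
The order is 3.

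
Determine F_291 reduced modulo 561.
155

Matrix identity: Q^n = [[F_(n+1), F_n], [F_n, F_(n-1)]] with Q = [[1,1],[1,0]].
n = 291 = 100100011₂. Square-and-multiply, entries mod 561:
Q^1 = [[1,1],[1,0]]
Q^2 = (Q^1)² = [[2,1],[1,1]]
Q^4 = (Q^2)² = [[5,3],[3,2]]
Q^9 = (Q^4)²·Q = [[55,34],[34,21]]
Q^18 = (Q^9)² = [[254,340],[340,475]]
Q^36 = (Q^18)² = [[35,459],[459,137]]
Q^72 = (Q^36)² = [[409,408],[408,1]]
Q^145 = (Q^72)²·Q = [[52,511],[511,102]]
Q^291 = (Q^145)²·Q = [[309,155],[155,154]]
F_291 mod 561 = Q^291[0][1] = 155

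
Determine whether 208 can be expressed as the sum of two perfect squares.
8² + 12² (a=8, b=12)

Factorization: 208 = 2^4 × 13
By Fermat: n is sum of two squares iff every prime p ≡ 3 (mod 4) appears to even power.
All primes ≡ 3 (mod 4) appear to even power.
Search a = 0, 1, 2, … for 208 - a² a perfect square: first hit at a = 8: 208 - 64 = 144 = 12².
208 = 8² + 12² = 64 + 144 ✓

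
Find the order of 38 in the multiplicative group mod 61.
20

61 is prime, so ord(38) divides φ(61) = 60.
Divisors of 60: 1, 2, 3, 4, 5, 6, 10, 12, 15, 20, 30, 60.
Repeated squaring: 38^1 ≡ 38, 38^2 ≡ 41, 38^4 ≡ 34, 38^8 ≡ 58, 38^16 ≡ 9, 38^32 ≡ 20 (mod 61).
Test 38^d mod 61 for each divisor d in increasing order:
38^1 ≡ 38
38^2 ≡ 41
38^3 = 38^2·38^1 ≡ 33
38^4 ≡ 34
38^5 = 38^4·38^1 ≡ 11
38^6 = 38^4·38^2 ≡ 52
38^10 = 38^8·38^2 ≡ 60
38^12 = 38^8·38^4 ≡ 20
38^15 = 38^8·38^4·38^2·38^1 ≡ 50
38^20 = 38^16·38^4 ≡ 1  ← first divisor giving 1
The order is 20.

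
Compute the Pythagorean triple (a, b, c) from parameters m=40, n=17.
(1311, 1360, 1889)

Euclid's formula: a = m² - n², b = 2mn, c = m² + n²
m = 40, n = 17
a = 40² - 17² = 1600 - 289 = 1311
b = 2 × 40 × 17 = 1360
c = 40² + 17² = 1600 + 289 = 1889
Verification: 1311² + 1360² = 1718721 + 1849600 = 3568321 = 1889² ✓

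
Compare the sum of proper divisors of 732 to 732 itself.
abundant

Proper divisors of 732: sum = 1 + 2 + 3 + 4 + 6 + 12 + 61 + 122 + 183 + 244 + 366 = 1004
Since 1004 > 732, 732 is abundant.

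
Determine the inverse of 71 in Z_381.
161

gcd(71, 381) = 1, so the inverse exists.
Extended Euclidean algorithm on (381, 71):
381 = 5 × 71 + 26  ⟹  26 = (1)·381 + (-5)·71
71 = 2 × 26 + 19  ⟹  19 = (-2)·381 + (11)·71
26 = 1 × 19 + 7  ⟹  7 = (3)·381 + (-16)·71
19 = 2 × 7 + 5  ⟹  5 = (-8)·381 + (43)·71
7 = 1 × 5 + 2  ⟹  2 = (11)·381 + (-59)·71
5 = 2 × 2 + 1  ⟹  1 = (-30)·381 + (161)·71
So (161)·71 ≡ 1 (mod 381), i.e. 71^(-1) ≡ 161 (mod 381).
Check: 71 × 161 = 11431 ≡ 1 (mod 381)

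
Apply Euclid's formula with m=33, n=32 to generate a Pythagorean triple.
(65, 2112, 2113)

Euclid's formula: a = m² - n², b = 2mn, c = m² + n²
m = 33, n = 32
a = 33² - 32² = 1089 - 1024 = 65
b = 2 × 33 × 32 = 2112
c = 33² + 32² = 1089 + 1024 = 2113
Verification: 65² + 2112² = 4225 + 4460544 = 4464769 = 2113² ✓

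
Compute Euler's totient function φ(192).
64

192 = 2^6 × 3
φ(n) = n × ∏(1 - 1/p) for each prime p dividing n
φ(192) = 192 × (1 - 1/2) × (1 - 1/3) = 64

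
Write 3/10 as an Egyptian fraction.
1/4 + 1/20

Greedy algorithm:
3/10: ceiling(10/3) = 4, use 1/4
1/20: ceiling(20/1) = 20, use 1/20
Result: 3/10 = 1/4 + 1/20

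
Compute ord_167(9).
83

167 is prime, so ord(9) divides φ(167) = 166.
Divisors of 166: 1, 2, 83, 166.
Repeated squaring: 9^1 ≡ 9, 9^2 ≡ 81, 9^4 ≡ 48, 9^8 ≡ 133, 9^16 ≡ 154, 9^32 ≡ 2, 9^64 ≡ 4, 9^128 ≡ 16 (mod 167).
Test 9^d mod 167 for each divisor d in increasing order:
9^1 ≡ 9
9^2 ≡ 81
9^83 = 9^64·9^16·9^2·9^1 ≡ 1  ← first divisor giving 1
The order is 83.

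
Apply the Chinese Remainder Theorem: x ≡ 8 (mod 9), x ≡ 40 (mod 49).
89

Using Chinese Remainder Theorem:
M = 9 × 49 = 441
M1 = 49, M2 = 9
y1 = 49^(-1) mod 9 = 7
y2 = 9^(-1) mod 49 = 11
x = (8×49×7 + 40×9×11) mod 441 = 89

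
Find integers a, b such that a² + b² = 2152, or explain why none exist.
6² + 46² (a=6, b=46)

Factorization: 2152 = 2^3 × 269
By Fermat: n is sum of two squares iff every prime p ≡ 3 (mod 4) appears to even power.
All primes ≡ 3 (mod 4) appear to even power.
Search a = 0, 1, 2, … for 2152 - a² a perfect square: first hit at a = 6: 2152 - 36 = 2116 = 46².
2152 = 6² + 46² = 36 + 2116 ✓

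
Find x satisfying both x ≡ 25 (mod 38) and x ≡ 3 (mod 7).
101

Using Chinese Remainder Theorem:
M = 38 × 7 = 266
M1 = 7, M2 = 38
y1 = 7^(-1) mod 38 = 11
y2 = 38^(-1) mod 7 = 5
x = (25×7×11 + 3×38×5) mod 266 = 101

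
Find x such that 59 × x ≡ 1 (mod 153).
83

gcd(59, 153) = 1, so the inverse exists.
Extended Euclidean algorithm on (153, 59):
153 = 2 × 59 + 35  ⟹  35 = (1)·153 + (-2)·59
59 = 1 × 35 + 24  ⟹  24 = (-1)·153 + (3)·59
35 = 1 × 24 + 11  ⟹  11 = (2)·153 + (-5)·59
24 = 2 × 11 + 2  ⟹  2 = (-5)·153 + (13)·59
11 = 5 × 2 + 1  ⟹  1 = (27)·153 + (-70)·59
So (-70)·59 ≡ 1 (mod 153), i.e. 59^(-1) ≡ -70 ≡ 83 (mod 153).
Check: 59 × 83 = 4897 ≡ 1 (mod 153)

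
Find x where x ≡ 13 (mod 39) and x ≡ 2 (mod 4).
130

Using Chinese Remainder Theorem:
M = 39 × 4 = 156
M1 = 4, M2 = 39
y1 = 4^(-1) mod 39 = 10
y2 = 39^(-1) mod 4 = 3
x = (13×4×10 + 2×39×3) mod 156 = 130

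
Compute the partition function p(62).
1300156

p(n) counts ways to write n as a sum of positive integers (order ignored).
Euler's pentagonal recurrence: p(k) = p(k-1) + p(k-2) - p(k-5) - p(k-7) + p(k-12) + p(k-15) - ... (offsets j(3j∓1)/2, signs ++--, p(0)=1, p(<0)=0).
DP table for k = 0..61: p(0)=1, p(1)=1, p(2)=2, p(3)=3, p(4)=5, p(5)=7, p(6)=11, p(7)=15, p(8)=22, p(9)=30, p(10)=42, p(11)=56, p(12)=77, p(13)=101, p(14)=135, p(15)=176, p(16)=231, p(17)=297, p(18)=385, p(19)=490, p(20)=627, p(21)=792, p(22)=1002, p(23)=1255, p(24)=1575, p(25)=1958, p(26)=2436, p(27)=3010, p(28)=3718, p(29)=4565, p(30)=5604, p(31)=6842, p(32)=8349, p(33)=10143, p(34)=12310, p(35)=14883, p(36)=17977, p(37)=21637, p(38)=26015, p(39)=31185, p(40)=37338, p(41)=44583, p(42)=53174, p(43)=63261, p(44)=75175, p(45)=89134, p(46)=105558, p(47)=124754, p(48)=147273, p(49)=173525, p(50)=204226, p(51)=239943, p(52)=281589, p(53)=329931, p(54)=386155, p(55)=451276, p(56)=526823, p(57)=614154, p(58)=715220, p(59)=831820, p(60)=966467, p(61)=1121505.
Final step: p(62) = p(61) + p(60) - p(57) - p(55) + p(50) + p(47) - p(40) - p(36) + p(27) + p(22) - p(11) - p(5)
= 1121505 + 966467 - 614154 - 451276 + 204226 + 124754 - 37338 - 17977 + 3010 + 1002 - 56 - 7
= 1300156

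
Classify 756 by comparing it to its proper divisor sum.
abundant

Proper divisors of 756: sum = 1 + 2 + 3 + 4 + 6 + 7 + 9 + 12 + ... + 126 + 189 + 252 + 378 (23 divisors) = 1484
Since 1484 > 756, 756 is abundant.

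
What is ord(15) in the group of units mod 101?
100

101 is prime, so ord(15) divides φ(101) = 100.
Divisors of 100: 1, 2, 4, 5, 10, 20, 25, 50, 100.
Repeated squaring: 15^1 ≡ 15, 15^2 ≡ 23, 15^4 ≡ 24, 15^8 ≡ 71, 15^16 ≡ 92, 15^32 ≡ 81, 15^64 ≡ 97 (mod 101).
Test 15^d mod 101 for each divisor d in increasing order:
15^1 ≡ 15
15^2 ≡ 23
15^4 ≡ 24
15^5 = 15^4·15^1 ≡ 57
15^10 = 15^8·15^2 ≡ 17
15^20 = 15^16·15^4 ≡ 87
15^25 = 15^16·15^8·15^1 ≡ 10
15^50 = 15^32·15^16·15^2 ≡ 100
15^100 = 15^64·15^32·15^4 ≡ 1  ← first divisor giving 1
The order is 100.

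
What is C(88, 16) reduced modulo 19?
0

Using Lucas' theorem:
Write n=88 and k=16 in base 19:
n in base 19: [4, 12]
k in base 19: [0, 16]
C(88,16) mod 19 = ∏ C(n_i, k_i) mod 19
Digit binomials (mod 19): C(4,0) = 1; C(12,16) = 0 (k_i > n_i)
Product: 1 × 0 = 0 ≡ 0 (mod 19)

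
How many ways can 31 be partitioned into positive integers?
6842

p(n) counts ways to write n as a sum of positive integers (order ignored).
Euler's pentagonal recurrence: p(k) = p(k-1) + p(k-2) - p(k-5) - p(k-7) + p(k-12) + p(k-15) - ... (offsets j(3j∓1)/2, signs ++--, p(0)=1, p(<0)=0).
DP table for k = 0..30: p(0)=1, p(1)=1, p(2)=2, p(3)=3, p(4)=5, p(5)=7, p(6)=11, p(7)=15, p(8)=22, p(9)=30, p(10)=42, p(11)=56, p(12)=77, p(13)=101, p(14)=135, p(15)=176, p(16)=231, p(17)=297, p(18)=385, p(19)=490, p(20)=627, p(21)=792, p(22)=1002, p(23)=1255, p(24)=1575, p(25)=1958, p(26)=2436, p(27)=3010, p(28)=3718, p(29)=4565, p(30)=5604.
Final step: p(31) = p(30) + p(29) - p(26) - p(24) + p(19) + p(16) - p(9) - p(5)
= 5604 + 4565 - 2436 - 1575 + 490 + 231 - 30 - 7
= 6842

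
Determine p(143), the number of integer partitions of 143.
20390982757

p(n) counts ways to write n as a sum of positive integers (order ignored).
Euler's pentagonal recurrence: p(k) = p(k-1) + p(k-2) - p(k-5) - p(k-7) + p(k-12) + p(k-15) - ... (offsets j(3j∓1)/2, signs ++--, p(0)=1, p(<0)=0).
DP table for k = 0..142: p(0)=1, p(1)=1, p(2)=2, p(3)=3, p(4)=5, p(5)=7, p(6)=11, p(7)=15, p(8)=22, p(9)=30, p(10)=42, p(11)=56, p(12)=77, p(13)=101, p(14)=135, p(15)=176, p(16)=231, p(17)=297, p(18)=385, p(19)=490, p(20)=627, p(21)=792, p(22)=1002, p(23)=1255, p(24)=1575, p(25)=1958, p(26)=2436, p(27)=3010, p(28)=3718, p(29)=4565, p(30)=5604, p(31)=6842, p(32)=8349, p(33)=10143, p(34)=12310, p(35)=14883, p(36)=17977, p(37)=21637, p(38)=26015, p(39)=31185, p(40)=37338, p(41)=44583, p(42)=53174, p(43)=63261, p(44)=75175, p(45)=89134, p(46)=105558, p(47)=124754, p(48)=147273, p(49)=173525, p(50)=204226, p(51)=239943, p(52)=281589, p(53)=329931, p(54)=386155, p(55)=451276, p(56)=526823, p(57)=614154, p(58)=715220, p(59)=831820, p(60)=966467, p(61)=1121505, p(62)=1300156, p(63)=1505499, p(64)=1741630, p(65)=2012558, p(66)=2323520, p(67)=2679689, p(68)=3087735, p(69)=3554345, p(70)=4087968, p(71)=4697205, p(72)=5392783, p(73)=6185689, p(74)=7089500, p(75)=8118264, p(76)=9289091, p(77)=10619863, p(78)=12132164, p(79)=13848650, p(80)=15796476, p(81)=18004327, p(82)=20506255, p(83)=23338469, p(84)=26543660, p(85)=30167357, p(86)=34262962, p(87)=38887673, p(88)=44108109, p(89)=49995925, p(90)=56634173, p(91)=64112359, p(92)=72533807, p(93)=82010177, p(94)=92669720, p(95)=104651419, p(96)=118114304, p(97)=133230930, p(98)=150198136, p(99)=169229875, p(100)=190569292, p(101)=214481126, p(102)=241265379, p(103)=271248950, p(104)=304801365, p(105)=342325709, p(106)=384276336, p(107)=431149389, p(108)=483502844, p(109)=541946240, p(110)=607163746, p(111)=679903203, p(112)=761002156, p(113)=851376628, p(114)=952050665, p(115)=1064144451, p(116)=1188908248, p(117)=1327710076, p(118)=1482074143, p(119)=1653668665, p(120)=1844349560, p(121)=2056148051, p(122)=2291320912, p(123)=2552338241, p(124)=2841940500, p(125)=3163127352, p(126)=3519222692, p(127)=3913864295, p(128)=4351078600, p(129)=4835271870, p(130)=5371315400, p(131)=5964539504, p(132)=6620830889, p(133)=7346629512, p(134)=8149040695, p(135)=9035836076, p(136)=10015581680, p(137)=11097645016, p(138)=12292341831, p(139)=13610949895, p(140)=15065878135, p(141)=16670689208, p(142)=18440293320.
Final step: p(143) = p(142) + p(141) - p(138) - p(136) + p(131) + p(128) - p(121) - p(117) + p(108) + p(103) - p(92) - p(86) + p(73) + p(66) - p(51) - p(43) + p(26) + p(17)
= 18440293320 + 16670689208 - 12292341831 - 10015581680 + 5964539504 + 4351078600 - 2056148051 - 1327710076 + 483502844 + 271248950 - 72533807 - 34262962 + 6185689 + 2323520 - 239943 - 63261 + 2436 + 297
= 20390982757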